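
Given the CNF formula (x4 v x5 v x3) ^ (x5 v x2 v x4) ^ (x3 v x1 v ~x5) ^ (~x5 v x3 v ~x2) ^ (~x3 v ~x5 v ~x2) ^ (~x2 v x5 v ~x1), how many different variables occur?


Identify each distinct variable in the formula.
Variables found: x1, x2, x3, x4, x5.
Total distinct variables = 5.

5


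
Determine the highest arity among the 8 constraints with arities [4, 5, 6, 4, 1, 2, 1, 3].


The arities are: 4, 5, 6, 4, 1, 2, 1, 3.
Scan for the maximum value.
Maximum arity = 6.

6


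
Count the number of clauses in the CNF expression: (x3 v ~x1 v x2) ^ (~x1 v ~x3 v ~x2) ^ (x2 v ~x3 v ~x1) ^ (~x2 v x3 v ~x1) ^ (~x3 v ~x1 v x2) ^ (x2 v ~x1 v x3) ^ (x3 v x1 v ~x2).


Each group enclosed in parentheses joined by ^ is one clause.
Counting the conjuncts: 7 clauses.

7


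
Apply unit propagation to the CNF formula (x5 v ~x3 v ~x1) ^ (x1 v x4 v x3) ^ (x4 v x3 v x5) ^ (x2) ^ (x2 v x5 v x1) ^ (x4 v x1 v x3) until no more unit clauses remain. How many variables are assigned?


Unit propagation repeatedly assigns the literal in any unit clause, then simplifies.
Assignments in order: x2 = T.
No further unit clauses remain.
Total variables assigned = 1.

1


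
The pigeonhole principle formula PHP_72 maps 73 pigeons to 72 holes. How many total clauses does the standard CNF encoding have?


The PHP encoding has two parts:
1) At-least-one-hole clauses: 73 (one per pigeon, each with 72 literals).
2) At-most-one-pigeon-per-hole clauses: 72 holes * C(73,2) = 72 * 2628 = 189216.
Total clauses = 73 + 189216 = 189289.

189289


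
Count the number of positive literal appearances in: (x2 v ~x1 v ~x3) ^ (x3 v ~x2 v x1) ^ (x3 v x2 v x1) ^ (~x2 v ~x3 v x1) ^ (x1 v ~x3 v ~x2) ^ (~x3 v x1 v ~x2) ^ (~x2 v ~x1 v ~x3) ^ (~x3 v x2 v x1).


Scan each clause for unnegated literals.
Clause 1: 1 positive; Clause 2: 2 positive; Clause 3: 3 positive; Clause 4: 1 positive; Clause 5: 1 positive; Clause 6: 1 positive; Clause 7: 0 positive; Clause 8: 2 positive.
Total positive literal occurrences = 11.

11


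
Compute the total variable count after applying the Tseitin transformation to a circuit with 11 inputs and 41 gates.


The Tseitin transformation introduces one auxiliary variable per gate.
Total variables = inputs + gates = 11 + 41 = 52.

52


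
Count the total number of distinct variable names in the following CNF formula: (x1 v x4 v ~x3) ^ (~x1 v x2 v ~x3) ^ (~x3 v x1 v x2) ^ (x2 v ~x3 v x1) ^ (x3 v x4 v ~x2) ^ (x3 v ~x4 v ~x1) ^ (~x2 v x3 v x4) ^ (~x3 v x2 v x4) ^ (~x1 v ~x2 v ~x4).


Identify each distinct variable in the formula.
Variables found: x1, x2, x3, x4.
Total distinct variables = 4.

4


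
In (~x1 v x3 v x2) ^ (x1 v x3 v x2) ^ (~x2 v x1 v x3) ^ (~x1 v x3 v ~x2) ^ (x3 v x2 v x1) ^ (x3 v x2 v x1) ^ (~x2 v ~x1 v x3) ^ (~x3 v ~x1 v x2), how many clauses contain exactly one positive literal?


A definite clause has exactly one positive literal.
Clause 1: 2 positive -> not definite
Clause 2: 3 positive -> not definite
Clause 3: 2 positive -> not definite
Clause 4: 1 positive -> definite
Clause 5: 3 positive -> not definite
Clause 6: 3 positive -> not definite
Clause 7: 1 positive -> definite
Clause 8: 1 positive -> definite
Definite clause count = 3.

3


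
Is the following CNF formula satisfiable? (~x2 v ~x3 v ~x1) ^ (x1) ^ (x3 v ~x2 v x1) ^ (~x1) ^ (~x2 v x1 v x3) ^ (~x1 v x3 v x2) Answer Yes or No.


Check all 8 possible truth assignments.
Number of satisfying assignments found: 0.
The formula is unsatisfiable.

No


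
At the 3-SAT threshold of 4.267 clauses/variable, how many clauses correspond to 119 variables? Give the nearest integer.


The 3-SAT phase transition occurs at approximately 4.267 clauses per variable.
m = 4.267 * 119 = 507.773.
Rounded to nearest integer: 508.

508


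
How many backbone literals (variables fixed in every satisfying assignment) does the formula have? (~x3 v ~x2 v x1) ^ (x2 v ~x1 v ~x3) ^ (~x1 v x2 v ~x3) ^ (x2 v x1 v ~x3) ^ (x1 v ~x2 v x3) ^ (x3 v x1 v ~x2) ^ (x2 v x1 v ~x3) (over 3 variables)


Find all satisfying assignments: 4 model(s).
Check which variables have the same value in every model.
No variable is fixed across all models.
Backbone size = 0.

0


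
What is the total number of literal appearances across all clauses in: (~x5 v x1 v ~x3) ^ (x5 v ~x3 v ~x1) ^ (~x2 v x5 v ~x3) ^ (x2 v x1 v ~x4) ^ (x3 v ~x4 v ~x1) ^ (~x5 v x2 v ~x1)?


Clause lengths: 3, 3, 3, 3, 3, 3.
Sum = 3 + 3 + 3 + 3 + 3 + 3 = 18.

18


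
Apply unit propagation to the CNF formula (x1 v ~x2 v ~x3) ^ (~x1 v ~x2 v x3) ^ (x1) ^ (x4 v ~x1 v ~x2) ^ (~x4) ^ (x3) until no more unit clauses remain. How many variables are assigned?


Unit propagation repeatedly assigns the literal in any unit clause, then simplifies.
Assignments in order: x1 = T, x4 = F, x2 = F, x3 = T.
No further unit clauses remain.
Total variables assigned = 4.

4


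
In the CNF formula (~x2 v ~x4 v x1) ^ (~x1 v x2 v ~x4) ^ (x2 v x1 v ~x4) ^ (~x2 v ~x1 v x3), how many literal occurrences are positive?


Scan each clause for unnegated literals.
Clause 1: 1 positive; Clause 2: 1 positive; Clause 3: 2 positive; Clause 4: 1 positive.
Total positive literal occurrences = 5.

5


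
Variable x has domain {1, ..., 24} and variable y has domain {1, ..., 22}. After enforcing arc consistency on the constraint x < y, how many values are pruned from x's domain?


For the constraint x < y, x needs a supporting value in y's domain.
x can be at most 21 (one less than y's maximum).
Valid x values from domain: 21 out of 24.
Pruned = 24 - 21 = 3.

3


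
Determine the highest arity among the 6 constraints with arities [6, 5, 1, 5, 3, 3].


The arities are: 6, 5, 1, 5, 3, 3.
Scan for the maximum value.
Maximum arity = 6.

6


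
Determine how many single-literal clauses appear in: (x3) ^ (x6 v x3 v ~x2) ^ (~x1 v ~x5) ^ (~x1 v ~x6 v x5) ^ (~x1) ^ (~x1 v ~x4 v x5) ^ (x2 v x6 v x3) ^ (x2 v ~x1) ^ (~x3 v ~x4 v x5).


A unit clause contains exactly one literal.
Unit clauses found: (x3), (~x1).
Count = 2.

2


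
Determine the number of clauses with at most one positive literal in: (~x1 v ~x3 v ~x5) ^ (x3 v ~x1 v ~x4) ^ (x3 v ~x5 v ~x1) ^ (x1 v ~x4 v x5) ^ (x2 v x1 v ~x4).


A Horn clause has at most one positive literal.
Clause 1: 0 positive lit(s) -> Horn
Clause 2: 1 positive lit(s) -> Horn
Clause 3: 1 positive lit(s) -> Horn
Clause 4: 2 positive lit(s) -> not Horn
Clause 5: 2 positive lit(s) -> not Horn
Total Horn clauses = 3.

3


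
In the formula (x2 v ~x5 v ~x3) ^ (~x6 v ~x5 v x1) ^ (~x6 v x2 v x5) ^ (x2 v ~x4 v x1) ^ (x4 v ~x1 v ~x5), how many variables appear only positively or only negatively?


A pure literal appears in only one polarity across all clauses.
Pure literals: x2 (positive only), x3 (negative only), x6 (negative only).
Count = 3.

3


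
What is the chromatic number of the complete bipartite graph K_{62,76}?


K_{62,76} is bipartite by definition: the two parts are independent sets, with every edge crossing between them.
Color all vertices in one part with color 1 and all vertices in the other part with color 2.
Since the graph has at least one edge, one color does not suffice.
Chromatic number = 2.

2


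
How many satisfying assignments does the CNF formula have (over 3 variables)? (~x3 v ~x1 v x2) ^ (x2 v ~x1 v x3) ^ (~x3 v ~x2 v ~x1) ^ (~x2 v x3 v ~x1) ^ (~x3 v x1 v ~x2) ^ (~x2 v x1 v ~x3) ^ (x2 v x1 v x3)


Enumerate all 8 truth assignments over 3 variables.
Test each against every clause.
Satisfying assignments found: 2.

2


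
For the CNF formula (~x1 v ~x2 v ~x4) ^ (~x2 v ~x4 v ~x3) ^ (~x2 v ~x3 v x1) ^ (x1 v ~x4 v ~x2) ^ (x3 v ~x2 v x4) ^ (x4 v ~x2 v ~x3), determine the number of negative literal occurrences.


Scan each clause for negated literals.
Clause 1: 3 negative; Clause 2: 3 negative; Clause 3: 2 negative; Clause 4: 2 negative; Clause 5: 1 negative; Clause 6: 2 negative.
Total negative literal occurrences = 13.

13


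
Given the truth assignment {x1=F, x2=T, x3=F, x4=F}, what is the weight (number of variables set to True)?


The weight is the number of variables assigned True.
True variables: x2.
Weight = 1.

1


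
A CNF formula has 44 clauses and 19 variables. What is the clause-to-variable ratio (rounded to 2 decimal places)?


Clause-to-variable ratio = clauses / variables.
44 / 19 = 2.32.

2.32


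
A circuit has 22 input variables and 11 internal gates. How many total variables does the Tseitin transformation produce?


The Tseitin transformation introduces one auxiliary variable per gate.
Total variables = inputs + gates = 22 + 11 = 33.

33


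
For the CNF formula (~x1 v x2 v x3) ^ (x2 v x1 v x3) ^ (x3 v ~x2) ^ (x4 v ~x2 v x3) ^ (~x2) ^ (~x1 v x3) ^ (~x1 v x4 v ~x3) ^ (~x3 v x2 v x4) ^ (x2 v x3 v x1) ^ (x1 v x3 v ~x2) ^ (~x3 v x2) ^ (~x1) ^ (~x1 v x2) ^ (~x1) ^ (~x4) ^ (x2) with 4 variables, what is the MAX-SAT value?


Enumerate all 16 truth assignments.
For each, count how many of the 16 clauses are satisfied.
The formula is not fully satisfiable, so the maximum is below 16.
Maximum simultaneously satisfiable clauses = 15.

15


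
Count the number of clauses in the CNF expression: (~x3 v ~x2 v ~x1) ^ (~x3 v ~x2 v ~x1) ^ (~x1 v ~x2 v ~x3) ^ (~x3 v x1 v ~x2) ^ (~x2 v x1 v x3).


Each group enclosed in parentheses joined by ^ is one clause.
Counting the conjuncts: 5 clauses.

5


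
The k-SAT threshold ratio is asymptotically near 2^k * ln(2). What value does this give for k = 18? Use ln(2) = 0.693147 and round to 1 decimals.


Using the asymptotic formula: threshold ~ 2^k * ln(2).
2^18 = 262144.
262144 * 0.693147 = 181704.3.

181704.3


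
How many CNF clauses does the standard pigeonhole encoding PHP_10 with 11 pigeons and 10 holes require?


The PHP encoding has two parts:
1) At-least-one-hole clauses: 11 (one per pigeon, each with 10 literals).
2) At-most-one-pigeon-per-hole clauses: 10 holes * C(11,2) = 10 * 55 = 550.
Total clauses = 11 + 550 = 561.

561


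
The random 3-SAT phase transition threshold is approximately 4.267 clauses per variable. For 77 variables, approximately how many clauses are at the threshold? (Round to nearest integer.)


The 3-SAT phase transition occurs at approximately 4.267 clauses per variable.
m = 4.267 * 77 = 328.559.
Rounded to nearest integer: 329.

329


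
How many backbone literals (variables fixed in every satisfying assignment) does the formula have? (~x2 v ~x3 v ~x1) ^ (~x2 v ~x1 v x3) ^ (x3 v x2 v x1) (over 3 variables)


Find all satisfying assignments: 5 model(s).
Check which variables have the same value in every model.
No variable is fixed across all models.
Backbone size = 0.

0


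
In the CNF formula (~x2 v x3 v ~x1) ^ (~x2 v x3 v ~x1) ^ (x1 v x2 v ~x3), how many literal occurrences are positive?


Scan each clause for unnegated literals.
Clause 1: 1 positive; Clause 2: 1 positive; Clause 3: 2 positive.
Total positive literal occurrences = 4.

4


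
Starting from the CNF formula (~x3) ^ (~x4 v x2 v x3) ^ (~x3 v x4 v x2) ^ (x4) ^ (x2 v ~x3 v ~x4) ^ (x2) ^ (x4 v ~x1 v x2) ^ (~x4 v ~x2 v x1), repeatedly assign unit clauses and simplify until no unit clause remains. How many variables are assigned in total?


Unit propagation repeatedly assigns the literal in any unit clause, then simplifies.
Assignments in order: x3 = F, x4 = T, x2 = T, x1 = T.
No further unit clauses remain.
Total variables assigned = 4.

4


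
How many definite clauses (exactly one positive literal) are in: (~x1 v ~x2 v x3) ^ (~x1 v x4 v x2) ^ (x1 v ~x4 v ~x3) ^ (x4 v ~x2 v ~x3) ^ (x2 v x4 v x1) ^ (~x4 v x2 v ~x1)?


A definite clause has exactly one positive literal.
Clause 1: 1 positive -> definite
Clause 2: 2 positive -> not definite
Clause 3: 1 positive -> definite
Clause 4: 1 positive -> definite
Clause 5: 3 positive -> not definite
Clause 6: 1 positive -> definite
Definite clause count = 4.

4


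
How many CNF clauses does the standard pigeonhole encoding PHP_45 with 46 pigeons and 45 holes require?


The PHP encoding has two parts:
1) At-least-one-hole clauses: 46 (one per pigeon, each with 45 literals).
2) At-most-one-pigeon-per-hole clauses: 45 holes * C(46,2) = 45 * 1035 = 46575.
Total clauses = 46 + 46575 = 46621.

46621


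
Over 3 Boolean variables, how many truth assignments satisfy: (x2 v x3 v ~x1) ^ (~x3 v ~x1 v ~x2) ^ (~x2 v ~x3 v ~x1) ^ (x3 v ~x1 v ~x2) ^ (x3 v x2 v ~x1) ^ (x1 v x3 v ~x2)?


Enumerate all 8 truth assignments over 3 variables.
Test each against every clause.
Satisfying assignments found: 4.

4


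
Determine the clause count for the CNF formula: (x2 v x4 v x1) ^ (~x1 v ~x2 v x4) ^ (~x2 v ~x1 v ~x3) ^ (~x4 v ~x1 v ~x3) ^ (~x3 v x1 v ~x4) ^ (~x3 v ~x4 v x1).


Each group enclosed in parentheses joined by ^ is one clause.
Counting the conjuncts: 6 clauses.

6


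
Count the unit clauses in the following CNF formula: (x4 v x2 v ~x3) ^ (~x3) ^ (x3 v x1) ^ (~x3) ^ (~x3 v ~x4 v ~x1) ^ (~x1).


A unit clause contains exactly one literal.
Unit clauses found: (~x3), (~x3), (~x1).
Count = 3.

3


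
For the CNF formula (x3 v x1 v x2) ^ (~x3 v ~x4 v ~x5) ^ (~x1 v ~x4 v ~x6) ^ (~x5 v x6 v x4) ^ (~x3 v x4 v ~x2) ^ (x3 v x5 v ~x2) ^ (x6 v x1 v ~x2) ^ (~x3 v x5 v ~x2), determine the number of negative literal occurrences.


Scan each clause for negated literals.
Clause 1: 0 negative; Clause 2: 3 negative; Clause 3: 3 negative; Clause 4: 1 negative; Clause 5: 2 negative; Clause 6: 1 negative; Clause 7: 1 negative; Clause 8: 2 negative.
Total negative literal occurrences = 13.

13


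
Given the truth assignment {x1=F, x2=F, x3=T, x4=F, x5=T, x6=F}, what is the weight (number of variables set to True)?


The weight is the number of variables assigned True.
True variables: x3, x5.
Weight = 2.

2


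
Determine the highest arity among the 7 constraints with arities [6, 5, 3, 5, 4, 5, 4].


The arities are: 6, 5, 3, 5, 4, 5, 4.
Scan for the maximum value.
Maximum arity = 6.

6


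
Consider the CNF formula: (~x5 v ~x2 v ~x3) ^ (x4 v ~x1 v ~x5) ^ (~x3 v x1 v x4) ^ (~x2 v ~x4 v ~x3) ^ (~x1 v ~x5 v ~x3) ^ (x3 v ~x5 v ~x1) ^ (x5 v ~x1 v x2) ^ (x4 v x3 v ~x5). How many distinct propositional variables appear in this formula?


Identify each distinct variable in the formula.
Variables found: x1, x2, x3, x4, x5.
Total distinct variables = 5.

5


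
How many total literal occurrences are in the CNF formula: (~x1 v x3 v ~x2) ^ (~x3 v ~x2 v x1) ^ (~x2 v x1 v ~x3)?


Clause lengths: 3, 3, 3.
Sum = 3 + 3 + 3 = 9.

9


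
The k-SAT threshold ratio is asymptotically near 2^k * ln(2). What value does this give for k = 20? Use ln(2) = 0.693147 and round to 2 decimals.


Using the asymptotic formula: threshold ~ 2^k * ln(2).
2^20 = 1048576.
1048576 * 0.693147 = 726817.31.

726817.31


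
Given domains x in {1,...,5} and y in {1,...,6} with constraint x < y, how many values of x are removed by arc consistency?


For the constraint x < y, x needs a supporting value in y's domain.
x can be at most 5 (one less than y's maximum).
Valid x values from domain: 5 out of 5.
Pruned = 5 - 5 = 0.

0


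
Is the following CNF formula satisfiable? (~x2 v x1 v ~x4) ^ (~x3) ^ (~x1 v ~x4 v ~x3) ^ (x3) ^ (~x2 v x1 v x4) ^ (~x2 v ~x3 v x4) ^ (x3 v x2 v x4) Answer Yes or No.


Check all 16 possible truth assignments.
Number of satisfying assignments found: 0.
The formula is unsatisfiable.

No


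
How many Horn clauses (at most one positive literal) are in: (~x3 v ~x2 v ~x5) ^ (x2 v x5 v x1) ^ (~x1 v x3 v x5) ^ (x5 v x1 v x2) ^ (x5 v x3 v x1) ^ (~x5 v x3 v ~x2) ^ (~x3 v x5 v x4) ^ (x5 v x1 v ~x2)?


A Horn clause has at most one positive literal.
Clause 1: 0 positive lit(s) -> Horn
Clause 2: 3 positive lit(s) -> not Horn
Clause 3: 2 positive lit(s) -> not Horn
Clause 4: 3 positive lit(s) -> not Horn
Clause 5: 3 positive lit(s) -> not Horn
Clause 6: 1 positive lit(s) -> Horn
Clause 7: 2 positive lit(s) -> not Horn
Clause 8: 2 positive lit(s) -> not Horn
Total Horn clauses = 2.

2


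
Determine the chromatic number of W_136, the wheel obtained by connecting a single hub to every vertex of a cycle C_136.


W_136 consists of the cycle C_136 together with a hub vertex adjacent to every cycle vertex.
The cycle C_136 needs 2 colors (even cycle -> 2).
The hub is adjacent to every cycle vertex, so it must receive a new color distinct from all of them.
Chromatic number = 2 + 1 = 3.

3


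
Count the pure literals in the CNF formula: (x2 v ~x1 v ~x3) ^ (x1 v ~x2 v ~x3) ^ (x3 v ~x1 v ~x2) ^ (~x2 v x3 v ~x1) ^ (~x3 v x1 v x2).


A pure literal appears in only one polarity across all clauses.
No pure literals found.
Count = 0.

0


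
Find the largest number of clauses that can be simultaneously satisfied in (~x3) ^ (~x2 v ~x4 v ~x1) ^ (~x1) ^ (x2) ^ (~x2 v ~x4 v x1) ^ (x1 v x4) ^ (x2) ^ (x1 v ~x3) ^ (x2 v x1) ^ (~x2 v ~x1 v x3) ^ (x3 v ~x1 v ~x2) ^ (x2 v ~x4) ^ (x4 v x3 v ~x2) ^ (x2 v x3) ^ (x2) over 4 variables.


Enumerate all 16 truth assignments.
For each, count how many of the 15 clauses are satisfied.
The formula is not fully satisfiable, so the maximum is below 15.
Maximum simultaneously satisfiable clauses = 14.

14


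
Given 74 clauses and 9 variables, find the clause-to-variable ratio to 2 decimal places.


Clause-to-variable ratio = clauses / variables.
74 / 9 = 8.22.

8.22


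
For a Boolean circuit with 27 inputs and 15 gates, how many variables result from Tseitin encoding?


The Tseitin transformation introduces one auxiliary variable per gate.
Total variables = inputs + gates = 27 + 15 = 42.

42


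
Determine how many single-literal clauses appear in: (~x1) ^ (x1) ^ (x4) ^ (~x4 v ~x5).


A unit clause contains exactly one literal.
Unit clauses found: (~x1), (x1), (x4).
Count = 3.

3


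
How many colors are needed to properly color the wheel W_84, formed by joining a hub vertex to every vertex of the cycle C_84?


W_84 consists of the cycle C_84 together with a hub vertex adjacent to every cycle vertex.
The cycle C_84 needs 2 colors (even cycle -> 2).
The hub is adjacent to every cycle vertex, so it must receive a new color distinct from all of them.
Chromatic number = 2 + 1 = 3.

3


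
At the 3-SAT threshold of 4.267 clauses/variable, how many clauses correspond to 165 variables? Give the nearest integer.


The 3-SAT phase transition occurs at approximately 4.267 clauses per variable.
m = 4.267 * 165 = 704.055.
Rounded to nearest integer: 704.

704


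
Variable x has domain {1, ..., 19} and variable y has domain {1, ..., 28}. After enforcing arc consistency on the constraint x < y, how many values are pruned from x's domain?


For the constraint x < y, x needs a supporting value in y's domain.
x can be at most 27 (one less than y's maximum).
Valid x values from domain: 19 out of 19.
Pruned = 19 - 19 = 0.

0


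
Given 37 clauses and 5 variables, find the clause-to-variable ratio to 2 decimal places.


Clause-to-variable ratio = clauses / variables.
37 / 5 = 7.4.

7.4


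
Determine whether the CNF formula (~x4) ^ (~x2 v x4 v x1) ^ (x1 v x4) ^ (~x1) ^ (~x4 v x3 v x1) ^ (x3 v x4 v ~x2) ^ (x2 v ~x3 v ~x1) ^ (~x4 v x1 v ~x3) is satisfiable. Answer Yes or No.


Check all 16 possible truth assignments.
Number of satisfying assignments found: 0.
The formula is unsatisfiable.

No


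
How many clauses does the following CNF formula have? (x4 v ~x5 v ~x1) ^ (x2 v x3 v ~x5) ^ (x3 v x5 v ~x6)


Each group enclosed in parentheses joined by ^ is one clause.
Counting the conjuncts: 3 clauses.

3


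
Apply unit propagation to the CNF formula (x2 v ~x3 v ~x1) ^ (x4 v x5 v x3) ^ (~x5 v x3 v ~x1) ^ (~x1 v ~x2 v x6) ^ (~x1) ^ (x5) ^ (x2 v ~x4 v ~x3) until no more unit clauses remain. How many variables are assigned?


Unit propagation repeatedly assigns the literal in any unit clause, then simplifies.
Assignments in order: x1 = F, x5 = T.
No further unit clauses remain.
Total variables assigned = 2.

2


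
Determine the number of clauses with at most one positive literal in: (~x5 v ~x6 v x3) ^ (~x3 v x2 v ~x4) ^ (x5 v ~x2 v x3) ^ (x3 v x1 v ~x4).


A Horn clause has at most one positive literal.
Clause 1: 1 positive lit(s) -> Horn
Clause 2: 1 positive lit(s) -> Horn
Clause 3: 2 positive lit(s) -> not Horn
Clause 4: 2 positive lit(s) -> not Horn
Total Horn clauses = 2.

2


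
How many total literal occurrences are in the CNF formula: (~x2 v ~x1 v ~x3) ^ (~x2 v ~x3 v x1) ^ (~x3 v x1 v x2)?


Clause lengths: 3, 3, 3.
Sum = 3 + 3 + 3 = 9.

9


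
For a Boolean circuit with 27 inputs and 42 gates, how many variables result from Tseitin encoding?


The Tseitin transformation introduces one auxiliary variable per gate.
Total variables = inputs + gates = 27 + 42 = 69.

69


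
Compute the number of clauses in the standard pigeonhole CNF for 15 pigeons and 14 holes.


The PHP encoding has two parts:
1) At-least-one-hole clauses: 15 (one per pigeon, each with 14 literals).
2) At-most-one-pigeon-per-hole clauses: 14 holes * C(15,2) = 14 * 105 = 1470.
Total clauses = 15 + 1470 = 1485.

1485


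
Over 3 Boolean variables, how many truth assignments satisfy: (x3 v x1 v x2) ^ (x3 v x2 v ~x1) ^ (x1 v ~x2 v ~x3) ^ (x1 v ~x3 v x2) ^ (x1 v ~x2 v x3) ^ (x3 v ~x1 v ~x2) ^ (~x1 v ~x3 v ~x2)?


Enumerate all 8 truth assignments over 3 variables.
Test each against every clause.
Satisfying assignments found: 1.

1


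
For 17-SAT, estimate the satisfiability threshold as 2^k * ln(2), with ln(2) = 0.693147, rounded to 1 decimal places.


Using the asymptotic formula: threshold ~ 2^k * ln(2).
2^17 = 131072.
131072 * 0.693147 = 90852.2.

90852.2


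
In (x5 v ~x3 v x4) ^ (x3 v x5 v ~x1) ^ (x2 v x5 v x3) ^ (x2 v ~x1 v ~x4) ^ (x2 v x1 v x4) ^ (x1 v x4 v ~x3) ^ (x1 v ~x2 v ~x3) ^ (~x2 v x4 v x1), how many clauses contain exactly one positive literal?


A definite clause has exactly one positive literal.
Clause 1: 2 positive -> not definite
Clause 2: 2 positive -> not definite
Clause 3: 3 positive -> not definite
Clause 4: 1 positive -> definite
Clause 5: 3 positive -> not definite
Clause 6: 2 positive -> not definite
Clause 7: 1 positive -> definite
Clause 8: 2 positive -> not definite
Definite clause count = 2.

2


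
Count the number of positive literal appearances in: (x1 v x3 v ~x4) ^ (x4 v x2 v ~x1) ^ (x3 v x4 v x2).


Scan each clause for unnegated literals.
Clause 1: 2 positive; Clause 2: 2 positive; Clause 3: 3 positive.
Total positive literal occurrences = 7.

7


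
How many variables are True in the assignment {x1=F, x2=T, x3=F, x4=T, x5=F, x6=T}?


The weight is the number of variables assigned True.
True variables: x2, x4, x6.
Weight = 3.

3


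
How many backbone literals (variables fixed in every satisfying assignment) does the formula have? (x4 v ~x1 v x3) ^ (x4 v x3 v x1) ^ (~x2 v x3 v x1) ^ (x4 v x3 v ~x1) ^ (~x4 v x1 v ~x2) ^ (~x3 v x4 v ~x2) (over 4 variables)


Find all satisfying assignments: 8 model(s).
Check which variables have the same value in every model.
No variable is fixed across all models.
Backbone size = 0.

0


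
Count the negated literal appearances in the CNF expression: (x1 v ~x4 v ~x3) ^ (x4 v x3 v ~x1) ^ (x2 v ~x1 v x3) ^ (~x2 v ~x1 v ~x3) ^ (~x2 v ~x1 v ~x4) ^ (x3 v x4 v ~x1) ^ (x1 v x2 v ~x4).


Scan each clause for negated literals.
Clause 1: 2 negative; Clause 2: 1 negative; Clause 3: 1 negative; Clause 4: 3 negative; Clause 5: 3 negative; Clause 6: 1 negative; Clause 7: 1 negative.
Total negative literal occurrences = 12.

12


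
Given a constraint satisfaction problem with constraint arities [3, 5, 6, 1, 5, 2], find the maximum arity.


The arities are: 3, 5, 6, 1, 5, 2.
Scan for the maximum value.
Maximum arity = 6.

6


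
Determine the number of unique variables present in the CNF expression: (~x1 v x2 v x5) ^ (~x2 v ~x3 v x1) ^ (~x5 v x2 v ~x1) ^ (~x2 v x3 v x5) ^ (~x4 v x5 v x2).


Identify each distinct variable in the formula.
Variables found: x1, x2, x3, x4, x5.
Total distinct variables = 5.

5


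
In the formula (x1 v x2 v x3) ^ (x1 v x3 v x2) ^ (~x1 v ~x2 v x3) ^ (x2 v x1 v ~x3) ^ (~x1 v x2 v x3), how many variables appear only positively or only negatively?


A pure literal appears in only one polarity across all clauses.
No pure literals found.
Count = 0.

0


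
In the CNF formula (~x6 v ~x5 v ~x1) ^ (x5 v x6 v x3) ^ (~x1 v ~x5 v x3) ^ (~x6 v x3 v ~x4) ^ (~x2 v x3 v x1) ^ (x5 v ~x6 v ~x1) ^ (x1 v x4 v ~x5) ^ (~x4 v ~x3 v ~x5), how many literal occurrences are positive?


Scan each clause for unnegated literals.
Clause 1: 0 positive; Clause 2: 3 positive; Clause 3: 1 positive; Clause 4: 1 positive; Clause 5: 2 positive; Clause 6: 1 positive; Clause 7: 2 positive; Clause 8: 0 positive.
Total positive literal occurrences = 10.

10


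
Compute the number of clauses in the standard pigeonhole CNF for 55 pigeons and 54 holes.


The PHP encoding has two parts:
1) At-least-one-hole clauses: 55 (one per pigeon, each with 54 literals).
2) At-most-one-pigeon-per-hole clauses: 54 holes * C(55,2) = 54 * 1485 = 80190.
Total clauses = 55 + 80190 = 80245.

80245


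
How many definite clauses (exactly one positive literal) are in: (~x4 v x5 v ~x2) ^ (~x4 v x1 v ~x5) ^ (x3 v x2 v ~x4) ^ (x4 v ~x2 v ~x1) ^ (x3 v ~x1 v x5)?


A definite clause has exactly one positive literal.
Clause 1: 1 positive -> definite
Clause 2: 1 positive -> definite
Clause 3: 2 positive -> not definite
Clause 4: 1 positive -> definite
Clause 5: 2 positive -> not definite
Definite clause count = 3.

3


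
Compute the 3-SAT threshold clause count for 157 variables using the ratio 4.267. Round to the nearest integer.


The 3-SAT phase transition occurs at approximately 4.267 clauses per variable.
m = 4.267 * 157 = 669.919.
Rounded to nearest integer: 670.

670


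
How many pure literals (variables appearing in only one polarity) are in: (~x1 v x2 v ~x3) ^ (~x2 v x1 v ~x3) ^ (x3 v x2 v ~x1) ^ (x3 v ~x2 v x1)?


A pure literal appears in only one polarity across all clauses.
No pure literals found.
Count = 0.

0


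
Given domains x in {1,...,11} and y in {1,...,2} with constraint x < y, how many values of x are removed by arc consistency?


For the constraint x < y, x needs a supporting value in y's domain.
x can be at most 1 (one less than y's maximum).
Valid x values from domain: 1 out of 11.
Pruned = 11 - 1 = 10.

10


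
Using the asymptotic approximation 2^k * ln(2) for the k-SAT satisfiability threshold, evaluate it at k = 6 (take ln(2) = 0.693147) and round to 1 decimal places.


Using the asymptotic formula: threshold ~ 2^k * ln(2).
2^6 = 64.
64 * 0.693147 = 44.4.

44.4


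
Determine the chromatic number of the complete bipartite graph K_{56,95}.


K_{56,95} is bipartite by definition: the two parts are independent sets, with every edge crossing between them.
Color all vertices in one part with color 1 and all vertices in the other part with color 2.
Since the graph has at least one edge, one color does not suffice.
Chromatic number = 2.

2


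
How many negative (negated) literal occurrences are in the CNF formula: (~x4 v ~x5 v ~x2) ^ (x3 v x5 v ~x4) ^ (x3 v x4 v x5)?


Scan each clause for negated literals.
Clause 1: 3 negative; Clause 2: 1 negative; Clause 3: 0 negative.
Total negative literal occurrences = 4.

4


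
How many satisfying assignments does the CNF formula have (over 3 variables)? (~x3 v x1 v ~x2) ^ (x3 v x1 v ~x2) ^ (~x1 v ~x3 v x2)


Enumerate all 8 truth assignments over 3 variables.
Test each against every clause.
Satisfying assignments found: 5.

5


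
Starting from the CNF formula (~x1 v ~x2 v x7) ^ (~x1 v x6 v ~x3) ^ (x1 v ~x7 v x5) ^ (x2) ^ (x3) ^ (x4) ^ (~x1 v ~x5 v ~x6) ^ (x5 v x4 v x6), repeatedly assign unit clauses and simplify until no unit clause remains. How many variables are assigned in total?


Unit propagation repeatedly assigns the literal in any unit clause, then simplifies.
Assignments in order: x2 = T, x3 = T, x4 = T.
No further unit clauses remain.
Total variables assigned = 3.

3


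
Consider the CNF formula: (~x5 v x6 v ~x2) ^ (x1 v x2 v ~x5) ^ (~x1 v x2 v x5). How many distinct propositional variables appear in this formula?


Identify each distinct variable in the formula.
Variables found: x1, x2, x5, x6.
Total distinct variables = 4.

4


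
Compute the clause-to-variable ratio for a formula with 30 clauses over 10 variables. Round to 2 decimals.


Clause-to-variable ratio = clauses / variables.
30 / 10 = 3.0.

3.0


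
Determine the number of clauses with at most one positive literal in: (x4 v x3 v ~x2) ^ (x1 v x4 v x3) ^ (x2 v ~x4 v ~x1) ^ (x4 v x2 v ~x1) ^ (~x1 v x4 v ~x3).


A Horn clause has at most one positive literal.
Clause 1: 2 positive lit(s) -> not Horn
Clause 2: 3 positive lit(s) -> not Horn
Clause 3: 1 positive lit(s) -> Horn
Clause 4: 2 positive lit(s) -> not Horn
Clause 5: 1 positive lit(s) -> Horn
Total Horn clauses = 2.

2


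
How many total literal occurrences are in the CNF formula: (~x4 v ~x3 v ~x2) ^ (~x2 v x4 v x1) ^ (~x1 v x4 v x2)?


Clause lengths: 3, 3, 3.
Sum = 3 + 3 + 3 = 9.

9


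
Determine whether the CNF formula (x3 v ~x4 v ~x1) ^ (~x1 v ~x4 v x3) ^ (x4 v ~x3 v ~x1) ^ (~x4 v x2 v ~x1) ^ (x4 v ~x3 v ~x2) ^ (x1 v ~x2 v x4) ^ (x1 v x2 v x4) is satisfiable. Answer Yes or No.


Check all 16 possible truth assignments.
Number of satisfying assignments found: 7.
The formula is satisfiable.

Yes


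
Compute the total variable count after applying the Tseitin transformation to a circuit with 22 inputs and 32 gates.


The Tseitin transformation introduces one auxiliary variable per gate.
Total variables = inputs + gates = 22 + 32 = 54.

54


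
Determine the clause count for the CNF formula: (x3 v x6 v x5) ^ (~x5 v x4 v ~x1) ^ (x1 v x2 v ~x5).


Each group enclosed in parentheses joined by ^ is one clause.
Counting the conjuncts: 3 clauses.

3


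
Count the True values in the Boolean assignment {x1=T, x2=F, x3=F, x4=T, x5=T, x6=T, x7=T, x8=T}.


The weight is the number of variables assigned True.
True variables: x1, x4, x5, x6, x7, x8.
Weight = 6.

6


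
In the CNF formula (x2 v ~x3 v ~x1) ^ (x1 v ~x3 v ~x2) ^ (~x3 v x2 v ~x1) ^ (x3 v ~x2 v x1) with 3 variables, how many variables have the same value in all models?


Find all satisfying assignments: 5 model(s).
Check which variables have the same value in every model.
No variable is fixed across all models.
Backbone size = 0.

0


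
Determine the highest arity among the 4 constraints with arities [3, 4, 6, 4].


The arities are: 3, 4, 6, 4.
Scan for the maximum value.
Maximum arity = 6.

6


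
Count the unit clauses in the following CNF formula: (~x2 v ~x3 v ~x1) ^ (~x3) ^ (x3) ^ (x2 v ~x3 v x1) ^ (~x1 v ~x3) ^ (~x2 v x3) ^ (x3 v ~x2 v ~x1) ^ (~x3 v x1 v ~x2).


A unit clause contains exactly one literal.
Unit clauses found: (~x3), (x3).
Count = 2.

2


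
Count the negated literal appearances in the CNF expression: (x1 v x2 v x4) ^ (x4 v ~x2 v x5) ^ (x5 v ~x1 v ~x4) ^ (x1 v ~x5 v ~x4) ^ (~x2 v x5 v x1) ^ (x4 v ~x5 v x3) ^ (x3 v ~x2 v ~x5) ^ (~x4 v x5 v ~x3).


Scan each clause for negated literals.
Clause 1: 0 negative; Clause 2: 1 negative; Clause 3: 2 negative; Clause 4: 2 negative; Clause 5: 1 negative; Clause 6: 1 negative; Clause 7: 2 negative; Clause 8: 2 negative.
Total negative literal occurrences = 11.

11


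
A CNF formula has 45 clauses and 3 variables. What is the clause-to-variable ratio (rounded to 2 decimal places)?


Clause-to-variable ratio = clauses / variables.
45 / 3 = 15.0.

15.0


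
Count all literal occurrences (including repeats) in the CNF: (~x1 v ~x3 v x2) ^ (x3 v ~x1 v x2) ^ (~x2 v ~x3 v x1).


Clause lengths: 3, 3, 3.
Sum = 3 + 3 + 3 = 9.

9


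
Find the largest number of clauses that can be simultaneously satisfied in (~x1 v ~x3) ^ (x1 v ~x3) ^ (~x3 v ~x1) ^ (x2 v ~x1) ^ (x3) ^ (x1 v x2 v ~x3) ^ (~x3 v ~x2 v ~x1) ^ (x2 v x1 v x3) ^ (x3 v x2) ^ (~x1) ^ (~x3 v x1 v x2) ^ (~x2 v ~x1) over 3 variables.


Enumerate all 8 truth assignments.
For each, count how many of the 12 clauses are satisfied.
The formula is not fully satisfiable, so the maximum is below 12.
Maximum simultaneously satisfiable clauses = 11.

11


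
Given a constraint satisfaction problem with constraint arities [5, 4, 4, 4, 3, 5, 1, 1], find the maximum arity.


The arities are: 5, 4, 4, 4, 3, 5, 1, 1.
Scan for the maximum value.
Maximum arity = 5.

5


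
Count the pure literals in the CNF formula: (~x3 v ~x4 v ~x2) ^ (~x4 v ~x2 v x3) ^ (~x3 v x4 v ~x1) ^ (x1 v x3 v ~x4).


A pure literal appears in only one polarity across all clauses.
Pure literals: x2 (negative only).
Count = 1.

1


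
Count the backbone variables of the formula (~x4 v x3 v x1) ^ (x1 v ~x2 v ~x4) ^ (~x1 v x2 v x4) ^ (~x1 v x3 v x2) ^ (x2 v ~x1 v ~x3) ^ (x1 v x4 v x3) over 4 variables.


Find all satisfying assignments: 7 model(s).
Check which variables have the same value in every model.
No variable is fixed across all models.
Backbone size = 0.

0


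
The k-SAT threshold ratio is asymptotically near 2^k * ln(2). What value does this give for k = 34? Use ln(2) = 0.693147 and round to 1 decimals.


Using the asymptotic formula: threshold ~ 2^k * ln(2).
2^34 = 17179869184.
17179869184 * 0.693147 = 11908174785.3.

11908174785.3


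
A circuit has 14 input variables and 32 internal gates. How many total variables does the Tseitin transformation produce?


The Tseitin transformation introduces one auxiliary variable per gate.
Total variables = inputs + gates = 14 + 32 = 46.

46


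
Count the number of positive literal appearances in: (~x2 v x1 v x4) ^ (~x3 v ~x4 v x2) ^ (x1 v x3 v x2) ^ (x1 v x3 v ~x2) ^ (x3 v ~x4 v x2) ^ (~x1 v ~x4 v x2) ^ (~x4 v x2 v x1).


Scan each clause for unnegated literals.
Clause 1: 2 positive; Clause 2: 1 positive; Clause 3: 3 positive; Clause 4: 2 positive; Clause 5: 2 positive; Clause 6: 1 positive; Clause 7: 2 positive.
Total positive literal occurrences = 13.

13


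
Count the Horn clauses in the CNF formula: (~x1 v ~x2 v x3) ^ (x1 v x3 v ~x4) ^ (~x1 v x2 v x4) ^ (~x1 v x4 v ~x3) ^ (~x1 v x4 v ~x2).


A Horn clause has at most one positive literal.
Clause 1: 1 positive lit(s) -> Horn
Clause 2: 2 positive lit(s) -> not Horn
Clause 3: 2 positive lit(s) -> not Horn
Clause 4: 1 positive lit(s) -> Horn
Clause 5: 1 positive lit(s) -> Horn
Total Horn clauses = 3.

3


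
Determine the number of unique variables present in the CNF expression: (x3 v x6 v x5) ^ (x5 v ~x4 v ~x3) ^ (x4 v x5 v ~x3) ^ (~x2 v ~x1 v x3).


Identify each distinct variable in the formula.
Variables found: x1, x2, x3, x4, x5, x6.
Total distinct variables = 6.

6


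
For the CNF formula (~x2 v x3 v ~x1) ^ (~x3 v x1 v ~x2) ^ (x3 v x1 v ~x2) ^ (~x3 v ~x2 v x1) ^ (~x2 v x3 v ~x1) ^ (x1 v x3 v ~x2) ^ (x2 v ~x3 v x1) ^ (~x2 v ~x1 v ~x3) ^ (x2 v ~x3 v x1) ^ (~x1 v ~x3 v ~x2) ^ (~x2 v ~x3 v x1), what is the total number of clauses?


Each group enclosed in parentheses joined by ^ is one clause.
Counting the conjuncts: 11 clauses.

11


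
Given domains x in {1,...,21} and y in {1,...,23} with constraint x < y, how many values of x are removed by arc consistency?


For the constraint x < y, x needs a supporting value in y's domain.
x can be at most 22 (one less than y's maximum).
Valid x values from domain: 21 out of 21.
Pruned = 21 - 21 = 0.

0


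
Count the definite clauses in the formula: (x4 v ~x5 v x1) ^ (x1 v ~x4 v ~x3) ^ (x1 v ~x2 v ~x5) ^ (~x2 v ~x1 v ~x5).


A definite clause has exactly one positive literal.
Clause 1: 2 positive -> not definite
Clause 2: 1 positive -> definite
Clause 3: 1 positive -> definite
Clause 4: 0 positive -> not definite
Definite clause count = 2.

2


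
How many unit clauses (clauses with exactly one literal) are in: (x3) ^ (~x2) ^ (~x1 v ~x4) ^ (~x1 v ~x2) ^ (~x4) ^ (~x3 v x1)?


A unit clause contains exactly one literal.
Unit clauses found: (x3), (~x2), (~x4).
Count = 3.

3


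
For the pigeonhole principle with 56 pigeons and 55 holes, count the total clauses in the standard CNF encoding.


The PHP encoding has two parts:
1) At-least-one-hole clauses: 56 (one per pigeon, each with 55 literals).
2) At-most-one-pigeon-per-hole clauses: 55 holes * C(56,2) = 55 * 1540 = 84700.
Total clauses = 56 + 84700 = 84756.

84756


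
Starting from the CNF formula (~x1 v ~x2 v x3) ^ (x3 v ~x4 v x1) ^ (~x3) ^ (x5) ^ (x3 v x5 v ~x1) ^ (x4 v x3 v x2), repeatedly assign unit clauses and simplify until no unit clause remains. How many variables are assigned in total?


Unit propagation repeatedly assigns the literal in any unit clause, then simplifies.
Assignments in order: x3 = F, x5 = T.
No further unit clauses remain.
Total variables assigned = 2.

2


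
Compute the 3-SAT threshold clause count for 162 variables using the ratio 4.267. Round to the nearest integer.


The 3-SAT phase transition occurs at approximately 4.267 clauses per variable.
m = 4.267 * 162 = 691.254.
Rounded to nearest integer: 691.

691


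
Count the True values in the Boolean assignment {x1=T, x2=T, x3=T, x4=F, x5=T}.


The weight is the number of variables assigned True.
True variables: x1, x2, x3, x5.
Weight = 4.

4


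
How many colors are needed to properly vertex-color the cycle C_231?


An odd cycle cannot be 2-colored: alternating two colors around the cycle returns to the start with a conflict.
Since 231 is odd, three colors are required (and three suffice).
Chromatic number = 3.

3


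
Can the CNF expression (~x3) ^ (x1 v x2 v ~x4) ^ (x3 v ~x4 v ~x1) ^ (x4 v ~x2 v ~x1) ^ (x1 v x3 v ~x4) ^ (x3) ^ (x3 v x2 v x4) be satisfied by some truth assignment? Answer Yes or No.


Check all 16 possible truth assignments.
Number of satisfying assignments found: 0.
The formula is unsatisfiable.

No


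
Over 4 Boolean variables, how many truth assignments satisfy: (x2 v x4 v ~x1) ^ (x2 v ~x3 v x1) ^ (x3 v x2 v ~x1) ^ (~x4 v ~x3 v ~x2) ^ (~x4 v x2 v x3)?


Enumerate all 16 truth assignments over 4 variables.
Test each against every clause.
Satisfying assignments found: 8.

8


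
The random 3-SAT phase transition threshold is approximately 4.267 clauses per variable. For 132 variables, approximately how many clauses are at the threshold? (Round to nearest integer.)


The 3-SAT phase transition occurs at approximately 4.267 clauses per variable.
m = 4.267 * 132 = 563.244.
Rounded to nearest integer: 563.

563


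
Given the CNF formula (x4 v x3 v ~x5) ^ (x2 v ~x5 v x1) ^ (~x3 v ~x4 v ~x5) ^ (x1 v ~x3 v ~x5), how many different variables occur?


Identify each distinct variable in the formula.
Variables found: x1, x2, x3, x4, x5.
Total distinct variables = 5.

5


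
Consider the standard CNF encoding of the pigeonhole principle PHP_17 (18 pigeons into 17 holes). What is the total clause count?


The PHP encoding has two parts:
1) At-least-one-hole clauses: 18 (one per pigeon, each with 17 literals).
2) At-most-one-pigeon-per-hole clauses: 17 holes * C(18,2) = 17 * 153 = 2601.
Total clauses = 18 + 2601 = 2619.

2619


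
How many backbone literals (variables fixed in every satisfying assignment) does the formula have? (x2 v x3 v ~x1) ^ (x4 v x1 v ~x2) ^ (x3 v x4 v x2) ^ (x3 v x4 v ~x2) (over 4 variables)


Find all satisfying assignments: 10 model(s).
Check which variables have the same value in every model.
No variable is fixed across all models.
Backbone size = 0.

0


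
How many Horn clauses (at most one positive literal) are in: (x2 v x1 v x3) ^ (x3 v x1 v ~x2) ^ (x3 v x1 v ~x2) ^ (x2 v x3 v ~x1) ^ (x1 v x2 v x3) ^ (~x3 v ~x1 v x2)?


A Horn clause has at most one positive literal.
Clause 1: 3 positive lit(s) -> not Horn
Clause 2: 2 positive lit(s) -> not Horn
Clause 3: 2 positive lit(s) -> not Horn
Clause 4: 2 positive lit(s) -> not Horn
Clause 5: 3 positive lit(s) -> not Horn
Clause 6: 1 positive lit(s) -> Horn
Total Horn clauses = 1.

1
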